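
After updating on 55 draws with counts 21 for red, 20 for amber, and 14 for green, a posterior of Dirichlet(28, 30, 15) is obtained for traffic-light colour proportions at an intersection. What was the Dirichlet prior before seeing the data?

For a Dirichlet(α) prior with multinomial counts c, the posterior is Dirichlet(α + c) componentwise.
Subtract each count from the matching posterior parameter: 28−21=7, 30−20=10, 15−14=1.

Dirichlet(7, 10, 1)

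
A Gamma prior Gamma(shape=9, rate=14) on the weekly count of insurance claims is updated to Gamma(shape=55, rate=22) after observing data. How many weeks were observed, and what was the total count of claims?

Gamma–Poisson conjugacy: posterior shape = α + Σxᵢ, posterior rate = β + n.
Matching: Σxᵢ = 55 − 9 = 46 and n = 22 − 14 = 8.

n = 8 weeks with total 46 claims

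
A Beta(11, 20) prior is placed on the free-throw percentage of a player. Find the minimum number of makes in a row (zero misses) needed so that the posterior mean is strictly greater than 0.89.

After k makes and 0 misses the posterior is Beta(11+k, 20), with mean (11+k)/(11+20+k).
Set (11+k)/(31+k) > 0.89 and solve: k > (0.89·31 − 11)/(1 − 0.89) = 150.818.
The smallest integer exceeding 150.818 is 151, and checking k=151: (162)/(182) = 0.8901 > 0.89.

k = 151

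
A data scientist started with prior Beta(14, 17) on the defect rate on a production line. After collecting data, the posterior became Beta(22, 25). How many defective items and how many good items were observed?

A Beta(a, b) prior with s successes and f failures in binomial data gives a Beta(a+s, b+f) posterior.
So s = 22 − 14 = 8 and f = 25 − 17 = 8.

8 defective items and 8 good items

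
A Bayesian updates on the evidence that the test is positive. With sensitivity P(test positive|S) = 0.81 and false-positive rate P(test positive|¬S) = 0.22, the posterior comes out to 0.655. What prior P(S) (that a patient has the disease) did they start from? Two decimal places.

P(S) = 0.34

In odds form, posterior odds = prior odds × likelihood ratio, so prior odds = posterior odds ÷ LR.
Posterior odds = 0.655/(1−0.655) = 1.8986. LR = 0.81/0.22 = 3.6818.
Prior odds = 1.8986/3.6818 = 0.5157, so P(S) = 0.5157/(1+0.5157) ≈ 0.34.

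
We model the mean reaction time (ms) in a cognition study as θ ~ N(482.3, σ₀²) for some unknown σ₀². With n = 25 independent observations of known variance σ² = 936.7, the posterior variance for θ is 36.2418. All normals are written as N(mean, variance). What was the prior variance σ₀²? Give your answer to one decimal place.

Posterior precision equals prior precision plus data precision: 1/σ_n² = 1/σ₀² + n/σ².
So 1/σ₀² = 1/36.2418 − 25/936.7 = 0.027592 − 0.026689 = 0.000903.
Hence σ₀² = 1/0.000903 ≈ 1107.4.

σ₀² = 1107.4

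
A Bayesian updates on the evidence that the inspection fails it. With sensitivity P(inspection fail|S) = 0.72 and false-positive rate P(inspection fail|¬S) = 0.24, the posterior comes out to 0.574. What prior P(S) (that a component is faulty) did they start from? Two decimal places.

P(S) = 0.31

In odds form, posterior odds = prior odds × likelihood ratio, so prior odds = posterior odds ÷ LR.
Posterior odds = 0.574/(1−0.574) = 1.3474. LR = 0.72/0.24 = 3.0000.
Prior odds = 1.3474/3.0000 = 0.4491, so P(S) = 0.4491/(1+0.4491) ≈ 0.31.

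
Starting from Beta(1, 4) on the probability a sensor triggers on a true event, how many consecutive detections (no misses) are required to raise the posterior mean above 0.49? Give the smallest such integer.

k = 3

After k detections and 0 misses the posterior is Beta(1+k, 4), with mean (1+k)/(1+4+k).
Set (1+k)/(5+k) > 0.49 and solve: k > (0.49·5 − 1)/(1 − 0.49) = 2.843.
The smallest integer exceeding 2.843 is 3.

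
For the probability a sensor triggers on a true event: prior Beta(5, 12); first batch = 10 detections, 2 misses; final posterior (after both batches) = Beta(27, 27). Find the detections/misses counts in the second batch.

Sequential conjugate updates are equivalent to a single update on the pooled data, so total successes = posterior α − prior α and total failures = posterior β − prior β.
Total across both batches: 27−5=22 detections, 27−12=15 misses.
Subtract the first batch: 22−10=12 detections and 15−2=13 misses.

12 detections and 13 misses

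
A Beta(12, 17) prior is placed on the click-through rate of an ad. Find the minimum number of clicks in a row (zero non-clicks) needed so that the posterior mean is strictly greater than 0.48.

k = 4

After k clicks and 0 non-clicks the posterior is Beta(12+k, 17), with mean (12+k)/(12+17+k).
Set (12+k)/(29+k) > 0.48 and solve: k > (0.48·29 − 12)/(1 − 0.48) = 3.692.
The smallest integer exceeding 3.692 is 4, and checking k=4: (16)/(33) = 0.4848 > 0.48.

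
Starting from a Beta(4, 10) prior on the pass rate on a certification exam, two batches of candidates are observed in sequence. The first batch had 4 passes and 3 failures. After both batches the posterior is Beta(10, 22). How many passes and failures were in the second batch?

2 passes and 9 failures

Because Beta–binomial updating is additive in the counts, the combined data contributed (α_post−α_prior, β_post−β_prior) successes and failures.
Total across both batches: 10−4=6 passes, 22−10=12 failures.
Subtract the first batch: 6−4=2 passes and 12−3=9 failures.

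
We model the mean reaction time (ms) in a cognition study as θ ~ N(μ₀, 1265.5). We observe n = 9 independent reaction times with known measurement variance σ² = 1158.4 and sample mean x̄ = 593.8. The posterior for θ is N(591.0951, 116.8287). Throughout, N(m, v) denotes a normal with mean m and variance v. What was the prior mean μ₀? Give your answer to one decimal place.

μ₀ = 564.5

The posterior mean is a precision-weighted average: μ_n = (τ₀μ₀ + τ_data·x̄)/(τ₀+τ_data), with τ₀=1/σ₀² and τ_data=n/σ².
Here τ₀ = 1/1265.5 = 0.000790 and τ_data = 9/1158.4 = 0.007769, so τ_n = 0.008559.
Rearranging for μ₀: μ₀ = (μ_n·τ_n − τ_data·x̄)/τ₀ = (591.0951·0.008559 − 0.007769·593.8) / 0.000790 = 0.445951/0.000790 ≈ 564.5.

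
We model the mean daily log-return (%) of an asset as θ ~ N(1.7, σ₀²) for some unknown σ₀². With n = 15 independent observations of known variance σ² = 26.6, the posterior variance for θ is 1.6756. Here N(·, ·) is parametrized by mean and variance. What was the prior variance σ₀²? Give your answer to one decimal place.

σ₀² = 30.4

For the Normal–Normal model with known σ², precisions add: τ_n = τ₀ + n/σ².
So 1/σ₀² = 1/1.6756 − 15/26.6 = 0.596801 − 0.563910 = 0.032891.
Hence σ₀² = 1/0.032891 ≈ 30.4.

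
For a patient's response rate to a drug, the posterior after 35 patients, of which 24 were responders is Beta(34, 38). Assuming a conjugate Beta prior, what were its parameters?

Beta(10, 27)

Beta is conjugate to the binomial likelihood: posterior = Beta(α+s, β+f).
So α = 34 − 24 = 10 and β = 38 − 11 = 27.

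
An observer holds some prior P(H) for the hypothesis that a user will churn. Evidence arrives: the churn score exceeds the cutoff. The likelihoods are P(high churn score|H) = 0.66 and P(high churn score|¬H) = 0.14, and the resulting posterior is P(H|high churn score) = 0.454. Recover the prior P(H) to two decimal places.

P(H) = 0.15

In odds form, posterior odds = prior odds × likelihood ratio, so prior odds = posterior odds ÷ LR.
Posterior odds = 0.454/(1−0.454) = 0.8315. LR = 0.66/0.14 = 4.7143.
Prior odds = 0.8315/4.7143 = 0.1764, so P(H) = 0.1764/(1+0.1764) ≈ 0.15.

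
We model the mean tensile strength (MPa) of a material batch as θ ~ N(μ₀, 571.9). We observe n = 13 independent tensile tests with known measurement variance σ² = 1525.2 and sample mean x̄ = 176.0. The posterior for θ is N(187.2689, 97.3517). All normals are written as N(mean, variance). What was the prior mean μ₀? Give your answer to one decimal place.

With known observation variance, the Normal–Normal posterior has precision τ_n = τ₀ + n/σ² and mean μ_n = (τ₀μ₀ + (n/σ²)x̄)/τ_n.
Here τ₀ = 1/571.9 = 0.001749 and τ_data = 13/1525.2 = 0.008523, so τ_n = 0.010272.
Rearranging for μ₀: μ₀ = (μ_n·τ_n − τ_data·x̄)/τ₀ = (187.2689·0.010272 − 0.008523·176.0) / 0.001749 = 0.423578/0.001749 ≈ 242.2.

μ₀ = 242.2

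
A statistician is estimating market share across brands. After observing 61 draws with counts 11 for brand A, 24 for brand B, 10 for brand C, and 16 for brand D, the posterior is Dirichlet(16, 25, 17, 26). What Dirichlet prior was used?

For a Dirichlet(α) prior with multinomial counts c, the posterior is Dirichlet(α + c) componentwise.
Subtract each count from the matching posterior parameter: 16−11=5, 25−24=1, 17−10=7, 26−16=10.

Dirichlet(5, 1, 7, 10)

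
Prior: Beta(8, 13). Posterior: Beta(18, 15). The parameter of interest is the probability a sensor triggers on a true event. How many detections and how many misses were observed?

10 detections and 2 misses

Beta is conjugate to the binomial likelihood: posterior = Beta(α+s, β+f).
So s = 18 − 8 = 10 and f = 15 − 13 = 2.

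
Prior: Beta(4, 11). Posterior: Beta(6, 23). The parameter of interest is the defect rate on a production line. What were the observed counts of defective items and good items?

2 defective items and 12 good items

A Beta(α, β) prior with s successes and f failures in binomial data gives a Beta(α+s, β+f) posterior.
So s = 6 − 4 = 2 and f = 23 − 11 = 12.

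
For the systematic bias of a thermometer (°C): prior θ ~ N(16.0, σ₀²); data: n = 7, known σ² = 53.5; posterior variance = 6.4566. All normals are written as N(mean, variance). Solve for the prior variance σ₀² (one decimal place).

σ₀² = 41.6

Posterior precision equals prior precision plus data precision: 1/σ_n² = 1/σ₀² + n/σ².
So 1/σ₀² = 1/6.4566 − 7/53.5 = 0.154880 − 0.130841 = 0.024039.
Hence σ₀² = 1/0.024039 ≈ 41.6.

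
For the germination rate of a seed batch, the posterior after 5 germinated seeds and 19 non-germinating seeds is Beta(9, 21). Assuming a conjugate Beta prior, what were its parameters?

Under Beta–binomial conjugacy the posterior parameters are (α+s, β+f).
Subtract the data counts: 9−5=4, 21−19=2.

Beta(4, 2)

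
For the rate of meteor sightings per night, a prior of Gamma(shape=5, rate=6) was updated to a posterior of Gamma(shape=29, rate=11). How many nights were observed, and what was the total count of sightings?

n = 5 nights with total 24 sightings

Gamma–Poisson conjugacy: posterior shape = α + Σxᵢ, posterior rate = β + n.
Matching: Σxᵢ = 29 − 5 = 24 and n = 11 − 6 = 5.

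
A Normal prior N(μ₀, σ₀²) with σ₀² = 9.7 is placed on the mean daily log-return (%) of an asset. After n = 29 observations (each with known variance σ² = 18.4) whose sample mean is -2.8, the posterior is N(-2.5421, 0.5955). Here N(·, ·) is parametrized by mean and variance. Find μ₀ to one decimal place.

μ₀ = 1.4

The posterior mean is a precision-weighted average: μ_n = (τ₀μ₀ + τ_data·x̄)/(τ₀+τ_data), with τ₀=1/σ₀² and τ_data=n/σ².
Here τ₀ = 1/9.7 = 0.103093 and τ_data = 29/18.4 = 1.576087, so τ_n = 1.679180.
Rearranging for μ₀: μ₀ = (μ_n·τ_n − τ_data·x̄)/τ₀ = (-2.5421·1.679180 − 1.576087·-2.8) / 0.103093 = 0.144400/0.103093 ≈ 1.4.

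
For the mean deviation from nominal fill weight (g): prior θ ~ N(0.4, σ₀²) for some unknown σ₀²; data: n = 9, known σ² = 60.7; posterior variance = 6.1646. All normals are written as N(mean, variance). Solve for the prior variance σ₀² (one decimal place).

Posterior precision equals prior precision plus data precision: 1/σ_n² = 1/σ₀² + n/σ².
So 1/σ₀² = 1/6.1646 − 9/60.7 = 0.162217 − 0.148270 = 0.013947.
Hence σ₀² = 1/0.013947 ≈ 71.7.

σ₀² = 71.7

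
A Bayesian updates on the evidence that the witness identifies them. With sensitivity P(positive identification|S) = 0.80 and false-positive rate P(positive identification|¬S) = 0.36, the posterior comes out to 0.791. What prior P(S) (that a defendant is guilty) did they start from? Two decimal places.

Bayes' rule in odds form gives O(S|E) = O(S)·[P(E|S)/P(E|¬S)], hence O(S) = O(S|E)/LR.
Posterior odds = 0.791/(1−0.791) = 3.7847. LR = 0.80/0.36 = 2.2222.
Prior odds = 3.7847/2.2222 = 1.7031, so P(S) = 1.7031/(1+1.7031) ≈ 0.63.

P(S) = 0.63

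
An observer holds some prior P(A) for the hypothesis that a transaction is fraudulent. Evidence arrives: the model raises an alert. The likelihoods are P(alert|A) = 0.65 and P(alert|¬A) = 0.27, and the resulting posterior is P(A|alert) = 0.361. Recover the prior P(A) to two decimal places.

P(A) = 0.19

Bayes' rule in odds form gives O(A|E) = O(A)·[P(E|A)/P(E|¬A)], hence O(A) = O(A|E)/LR.
Posterior odds = 0.361/(1−0.361) = 0.5649. LR = 0.65/0.27 = 2.4074.
Prior odds = 0.5649/2.4074 = 0.2347, so P(A) = 0.2347/(1+0.2347) ≈ 0.19.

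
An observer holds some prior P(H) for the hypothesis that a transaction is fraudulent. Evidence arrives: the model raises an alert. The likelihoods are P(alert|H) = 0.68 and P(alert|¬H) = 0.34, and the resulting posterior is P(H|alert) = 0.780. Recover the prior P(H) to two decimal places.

P(H) = 0.64

In odds form, posterior odds = prior odds × likelihood ratio, so prior odds = posterior odds ÷ LR.
Posterior odds = 0.780/(1−0.780) = 3.5455. LR = 0.68/0.34 = 2.0000.
Prior odds = 3.5455/2.0000 = 1.7728, so P(H) = 1.7728/(1+1.7728) ≈ 0.64.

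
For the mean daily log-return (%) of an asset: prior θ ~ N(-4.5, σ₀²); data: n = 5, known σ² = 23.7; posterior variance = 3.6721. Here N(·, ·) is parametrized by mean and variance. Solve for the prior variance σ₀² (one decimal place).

σ₀² = 16.3

Posterior precision equals prior precision plus data precision: 1/σ_n² = 1/σ₀² + n/σ².
So 1/σ₀² = 1/3.6721 − 5/23.7 = 0.272324 − 0.210970 = 0.061354.
Hence σ₀² = 1/0.061354 ≈ 16.3.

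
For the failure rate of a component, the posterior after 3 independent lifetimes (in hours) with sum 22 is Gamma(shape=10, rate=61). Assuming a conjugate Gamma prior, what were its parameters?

Gamma(shape=7, rate=39)

Gamma–exponential conjugacy: posterior shape = α + n, posterior rate = β + Σtᵢ.
So α = 10 − 3 = 7 and β = 61 − 22 = 39.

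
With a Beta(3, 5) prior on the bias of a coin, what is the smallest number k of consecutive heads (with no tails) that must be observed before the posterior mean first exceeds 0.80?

k = 18

After k heads and 0 tails the posterior is Beta(3+k, 5), with mean (3+k)/(3+5+k).
Set (3+k)/(8+k) > 0.80 and solve: k > (0.80·8 − 3)/(1 − 0.80) = 17.000.
The smallest integer exceeding 17.000 is 18, and checking k=18: (21)/(26) = 0.8077 > 0.80.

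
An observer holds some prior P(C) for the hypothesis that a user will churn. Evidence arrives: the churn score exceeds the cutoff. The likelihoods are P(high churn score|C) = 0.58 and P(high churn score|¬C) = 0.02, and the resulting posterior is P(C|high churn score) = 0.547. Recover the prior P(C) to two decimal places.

P(C) = 0.04

In odds form, posterior odds = prior odds × likelihood ratio, so prior odds = posterior odds ÷ LR.
Posterior odds = 0.547/(1−0.547) = 1.2075. LR = 0.58/0.02 = 29.0000.
Prior odds = 1.2075/29.0000 = 0.0416, so P(C) = 0.0416/(1+0.0416) ≈ 0.04.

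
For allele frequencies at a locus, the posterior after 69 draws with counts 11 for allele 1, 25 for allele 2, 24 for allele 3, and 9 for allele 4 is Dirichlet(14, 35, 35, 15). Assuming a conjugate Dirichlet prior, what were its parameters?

For a Dirichlet(α) prior with multinomial counts c, the posterior is Dirichlet(α + c) componentwise.
Subtract each count from the matching posterior parameter: 14−11=3, 35−25=10, 35−24=11, 15−9=6.

Dirichlet(3, 10, 11, 6)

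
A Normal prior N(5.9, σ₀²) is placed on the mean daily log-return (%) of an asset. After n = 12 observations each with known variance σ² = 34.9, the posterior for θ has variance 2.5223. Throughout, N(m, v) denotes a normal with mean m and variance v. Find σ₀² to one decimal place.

For the Normal–Normal model with known σ², precisions add: τ_n = τ₀ + n/σ².
So 1/σ₀² = 1/2.5223 − 12/34.9 = 0.396464 − 0.343840 = 0.052624.
Hence σ₀² = 1/0.052624 ≈ 19.0.

σ₀² = 19.0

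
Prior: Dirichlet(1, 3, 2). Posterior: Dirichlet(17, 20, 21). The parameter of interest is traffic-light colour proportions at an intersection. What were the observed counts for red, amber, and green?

For a Dirichlet(α) prior with multinomial counts c, the posterior is Dirichlet(α + c) componentwise.
Counts are posterior − prior componentwise: 17−1=16, 20−3=17, 21−2=19.

counts (16, 17, 19)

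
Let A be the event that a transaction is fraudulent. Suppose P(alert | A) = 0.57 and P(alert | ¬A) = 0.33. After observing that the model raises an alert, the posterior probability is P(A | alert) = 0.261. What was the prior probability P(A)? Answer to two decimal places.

Bayes' rule in odds form gives O(A|E) = O(A)·[P(E|A)/P(E|¬A)], hence O(A) = O(A|E)/LR.
Posterior odds = 0.261/(1−0.261) = 0.3532. LR = 0.57/0.33 = 1.7273.
Prior odds = 0.3532/1.7273 = 0.2045, so P(A) = 0.2045/(1+0.2045) ≈ 0.17.

P(A) = 0.17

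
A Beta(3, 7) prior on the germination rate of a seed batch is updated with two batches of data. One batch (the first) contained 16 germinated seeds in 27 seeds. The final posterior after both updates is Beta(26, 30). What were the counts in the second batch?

Sequential conjugate updates are equivalent to a single update on the pooled data, so total successes = posterior α − prior α and total failures = posterior β − prior β.
Total across both batches: 26−3=23 germinated seeds, 30−7=23 non-germinating seeds.
Subtract the first batch: 23−16=7 germinated seeds and 23−11=12 non-germinating seeds.

7 germinated seeds and 12 non-germinating seeds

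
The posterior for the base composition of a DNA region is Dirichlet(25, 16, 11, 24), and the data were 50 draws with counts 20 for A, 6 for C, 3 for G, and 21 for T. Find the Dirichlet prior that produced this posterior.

Dirichlet(5, 10, 8, 3)

For a Dirichlet(α) prior with multinomial counts c, the posterior is Dirichlet(α + c) componentwise.
Subtract each count from the matching posterior parameter: 25−20=5, 16−6=10, 11−3=8, 24−21=3.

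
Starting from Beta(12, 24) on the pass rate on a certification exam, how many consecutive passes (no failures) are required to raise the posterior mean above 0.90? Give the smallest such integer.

After k passes and 0 failures the posterior is Beta(12+k, 24), with mean (12+k)/(12+24+k).
Set (12+k)/(36+k) > 0.90 and solve: k > (0.90·36 − 12)/(1 − 0.90) = 204.000.
The smallest integer exceeding 204.000 is 205.

k = 205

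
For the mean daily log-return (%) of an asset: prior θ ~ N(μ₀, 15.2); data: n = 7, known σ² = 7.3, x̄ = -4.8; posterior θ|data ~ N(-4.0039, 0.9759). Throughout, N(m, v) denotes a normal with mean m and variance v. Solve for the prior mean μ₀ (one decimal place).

The posterior mean is a precision-weighted average: μ_n = (τ₀μ₀ + τ_data·x̄)/(τ₀+τ_data), with τ₀=1/σ₀² and τ_data=n/σ².
Here τ₀ = 1/15.2 = 0.065789 and τ_data = 7/7.3 = 0.958904, so τ_n = 1.024693.
Rearranging for μ₀: μ₀ = (μ_n·τ_n − τ_data·x̄)/τ₀ = (-4.0039·1.024693 − 0.958904·-4.8) / 0.065789 = 0.499971/0.065789 ≈ 7.6.

μ₀ = 7.6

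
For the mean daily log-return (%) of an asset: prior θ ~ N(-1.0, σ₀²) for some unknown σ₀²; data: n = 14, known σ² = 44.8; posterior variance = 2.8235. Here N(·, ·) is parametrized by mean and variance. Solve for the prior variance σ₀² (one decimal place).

σ₀² = 24.0

For the Normal–Normal model with known σ², precisions add: τ_n = τ₀ + n/σ².
So 1/σ₀² = 1/2.8235 − 14/44.8 = 0.354170 − 0.312500 = 0.041670.
Hence σ₀² = 1/0.041670 ≈ 24.0.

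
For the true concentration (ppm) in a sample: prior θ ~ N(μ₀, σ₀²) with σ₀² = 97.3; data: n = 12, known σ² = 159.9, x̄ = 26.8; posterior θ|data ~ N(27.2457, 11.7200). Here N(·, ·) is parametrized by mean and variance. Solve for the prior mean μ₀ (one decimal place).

With known observation variance, the Normal–Normal posterior has precision τ_n = τ₀ + n/σ² and mean μ_n = (τ₀μ₀ + (n/σ²)x̄)/τ_n.
Here τ₀ = 1/97.3 = 0.010277 and τ_data = 12/159.9 = 0.075047, so τ_n = 0.085324.
Rearranging for μ₀: μ₀ = (μ_n·τ_n − τ_data·x̄)/τ₀ = (27.2457·0.085324 − 0.075047·26.8) / 0.010277 = 0.313453/0.010277 ≈ 30.5.

μ₀ = 30.5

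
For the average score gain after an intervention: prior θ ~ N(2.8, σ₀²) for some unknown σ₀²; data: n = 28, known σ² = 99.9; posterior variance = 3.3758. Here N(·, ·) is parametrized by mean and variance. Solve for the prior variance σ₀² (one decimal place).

σ₀² = 62.7

For the Normal–Normal model with known σ², precisions add: τ_n = τ₀ + n/σ².
So 1/σ₀² = 1/3.3758 − 28/99.9 = 0.296226 − 0.280280 = 0.015946.
Hence σ₀² = 1/0.015946 ≈ 62.7.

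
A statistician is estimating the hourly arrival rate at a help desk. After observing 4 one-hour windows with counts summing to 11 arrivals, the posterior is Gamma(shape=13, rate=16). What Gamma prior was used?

Gamma(shape=2, rate=12)

A Gamma(α, β) prior (rate parametrization) on a Poisson rate with n observations summing to S gives posterior Gamma(α+S, β+n).
So α = 13 − 11 = 2 and β = 16 − 4 = 12.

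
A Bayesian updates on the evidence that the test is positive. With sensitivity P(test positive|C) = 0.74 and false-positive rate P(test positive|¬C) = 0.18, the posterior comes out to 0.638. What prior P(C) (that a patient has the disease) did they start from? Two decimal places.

Bayes' rule in odds form gives O(C|E) = O(C)·[P(E|C)/P(E|¬C)], hence O(C) = O(C|E)/LR.
Posterior odds = 0.638/(1−0.638) = 1.7624. LR = 0.74/0.18 = 4.1111.
Prior odds = 1.7624/4.1111 = 0.4287, so P(C) = 0.4287/(1+0.4287) ≈ 0.30.

P(C) = 0.30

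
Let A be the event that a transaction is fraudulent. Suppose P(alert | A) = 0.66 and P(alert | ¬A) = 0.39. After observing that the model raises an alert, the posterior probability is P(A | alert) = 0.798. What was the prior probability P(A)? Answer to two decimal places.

In odds form, posterior odds = prior odds × likelihood ratio, so prior odds = posterior odds ÷ LR.
Posterior odds = 0.798/(1−0.798) = 3.9505. LR = 0.66/0.39 = 1.6923.
Prior odds = 3.9505/1.6923 = 2.3344, so P(A) = 2.3344/(1+2.3344) ≈ 0.70.

P(A) = 0.70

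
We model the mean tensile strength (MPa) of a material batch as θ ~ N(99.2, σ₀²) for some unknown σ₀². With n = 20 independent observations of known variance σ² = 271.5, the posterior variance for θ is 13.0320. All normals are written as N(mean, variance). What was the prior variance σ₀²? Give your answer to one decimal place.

For the Normal–Normal model with known σ², precisions add: τ_n = τ₀ + n/σ².
So 1/σ₀² = 1/13.0320 − 20/271.5 = 0.076734 − 0.073665 = 0.003069.
Hence σ₀² = 1/0.003069 ≈ 325.8.

σ₀² = 325.8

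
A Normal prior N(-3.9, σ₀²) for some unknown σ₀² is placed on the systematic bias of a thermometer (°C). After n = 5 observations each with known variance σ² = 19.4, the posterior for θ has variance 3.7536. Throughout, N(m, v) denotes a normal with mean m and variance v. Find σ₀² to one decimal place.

σ₀² = 115.2

For the Normal–Normal model with known σ², precisions add: τ_n = τ₀ + n/σ².
So 1/σ₀² = 1/3.7536 − 5/19.4 = 0.266411 − 0.257732 = 0.008679.
Hence σ₀² = 1/0.008679 ≈ 115.2.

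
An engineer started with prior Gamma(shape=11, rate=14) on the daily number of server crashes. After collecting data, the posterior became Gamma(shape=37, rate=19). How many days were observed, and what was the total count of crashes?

Gamma–Poisson conjugacy: posterior shape = α + Σxᵢ, posterior rate = β + n.
Matching: Σxᵢ = 37 − 11 = 26 and n = 19 − 14 = 5.

n = 5 days with total 26 crashes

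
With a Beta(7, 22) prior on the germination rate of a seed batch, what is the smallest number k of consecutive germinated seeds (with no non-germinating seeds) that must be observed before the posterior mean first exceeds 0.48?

After k germinated seeds and 0 non-germinating seeds the posterior is Beta(7+k, 22), with mean (7+k)/(7+22+k).
Set (7+k)/(29+k) > 0.48 and solve: k > (0.48·29 − 7)/(1 − 0.48) = 13.308.
The smallest integer exceeding 13.308 is 14, and checking k=14: (21)/(43) = 0.4884 > 0.48.

k = 14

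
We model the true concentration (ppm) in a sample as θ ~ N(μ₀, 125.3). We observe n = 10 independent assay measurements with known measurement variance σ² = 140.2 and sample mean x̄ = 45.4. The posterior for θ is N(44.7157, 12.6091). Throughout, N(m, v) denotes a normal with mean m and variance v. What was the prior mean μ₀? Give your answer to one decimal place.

With known observation variance, the Normal–Normal posterior has precision τ_n = τ₀ + n/σ² and mean μ_n = (τ₀μ₀ + (n/σ²)x̄)/τ_n.
Here τ₀ = 1/125.3 = 0.007981 and τ_data = 10/140.2 = 0.071327, so τ_n = 0.079308.
Rearranging for μ₀: μ₀ = (μ_n·τ_n − τ_data·x̄)/τ₀ = (44.7157·0.079308 − 0.071327·45.4) / 0.007981 = 0.308067/0.007981 ≈ 38.6.

μ₀ = 38.6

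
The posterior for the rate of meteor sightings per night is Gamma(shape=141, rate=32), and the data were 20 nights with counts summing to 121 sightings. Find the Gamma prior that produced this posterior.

A Gamma(α, β) prior (rate parametrization) on a Poisson rate with n observations summing to S gives posterior Gamma(α+S, β+n).
So α = 141 − 121 = 20 and β = 32 − 20 = 12.

Gamma(shape=20, rate=12)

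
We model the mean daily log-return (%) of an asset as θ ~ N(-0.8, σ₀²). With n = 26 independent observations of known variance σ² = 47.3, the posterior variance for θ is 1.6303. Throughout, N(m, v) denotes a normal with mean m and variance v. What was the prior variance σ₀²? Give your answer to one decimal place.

Posterior precision equals prior precision plus data precision: 1/σ_n² = 1/σ₀² + n/σ².
So 1/σ₀² = 1/1.6303 − 26/47.3 = 0.613384 − 0.549683 = 0.063701.
Hence σ₀² = 1/0.063701 ≈ 15.7.

σ₀² = 15.7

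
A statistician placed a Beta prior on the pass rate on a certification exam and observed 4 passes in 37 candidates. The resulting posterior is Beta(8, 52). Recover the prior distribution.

Under Beta–binomial conjugacy the posterior parameters are (α+s, β+f).
So α = 8 − 4 = 4 and β = 52 − 33 = 19.

Beta(4, 19)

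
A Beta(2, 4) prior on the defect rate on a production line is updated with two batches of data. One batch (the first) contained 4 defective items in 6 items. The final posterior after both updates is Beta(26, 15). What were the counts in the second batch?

Because Beta–binomial updating is additive in the counts, the combined data contributed (α_post−α_prior, β_post−β_prior) successes and failures.
Total across both batches: 26−2=24 defective items, 15−4=11 good items.
Subtract the first batch: 24−4=20 defective items and 11−2=9 good items.

20 defective items and 9 good items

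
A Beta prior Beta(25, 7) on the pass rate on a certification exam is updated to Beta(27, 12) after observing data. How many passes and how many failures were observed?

2 passes and 5 failures

Beta is conjugate to the binomial likelihood: posterior = Beta(a+s, b+f).
Match parameters: s=27−25=2, f=12−7=5.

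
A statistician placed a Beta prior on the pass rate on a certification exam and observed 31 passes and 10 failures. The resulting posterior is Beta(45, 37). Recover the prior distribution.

A Beta(α, β) prior with s successes and f failures in binomial data gives a Beta(α+s, β+f) posterior.
Subtract the data counts: 45−31=14, 37−10=27.

Beta(14, 27)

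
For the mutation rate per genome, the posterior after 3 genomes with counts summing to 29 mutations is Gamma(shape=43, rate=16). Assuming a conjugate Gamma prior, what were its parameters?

A Gamma(α, β) prior (rate parametrization) on a Poisson rate with n observations summing to S gives posterior Gamma(α+S, β+n).
So α = 43 − 29 = 14 and β = 16 − 3 = 13.

Gamma(shape=14, rate=13)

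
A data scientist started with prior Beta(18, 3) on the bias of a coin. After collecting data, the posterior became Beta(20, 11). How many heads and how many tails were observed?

Beta is conjugate to the binomial likelihood: posterior = Beta(a+s, b+f).
Match parameters: s=20−18=2, f=11−3=8.

2 heads and 8 tails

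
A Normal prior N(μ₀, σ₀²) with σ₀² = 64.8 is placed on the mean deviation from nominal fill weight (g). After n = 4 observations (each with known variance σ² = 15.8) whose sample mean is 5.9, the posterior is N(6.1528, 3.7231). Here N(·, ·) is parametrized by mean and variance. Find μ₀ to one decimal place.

μ₀ = 10.3

With known observation variance, the Normal–Normal posterior has precision τ_n = τ₀ + n/σ² and mean μ_n = (τ₀μ₀ + (n/σ²)x̄)/τ_n.
Here τ₀ = 1/64.8 = 0.015432 and τ_data = 4/15.8 = 0.253165, so τ_n = 0.268597.
Rearranging for μ₀: μ₀ = (μ_n·τ_n − τ_data·x̄)/τ₀ = (6.1528·0.268597 − 0.253165·5.9) / 0.015432 = 0.158950/0.015432 ≈ 10.3.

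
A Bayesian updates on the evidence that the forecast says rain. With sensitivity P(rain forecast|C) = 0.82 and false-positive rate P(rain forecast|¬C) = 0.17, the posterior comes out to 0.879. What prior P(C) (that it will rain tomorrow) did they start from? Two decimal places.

Bayes' rule in odds form gives O(C|E) = O(C)·[P(E|C)/P(E|¬C)], hence O(C) = O(C|E)/LR.
Posterior odds = 0.879/(1−0.879) = 7.2645. LR = 0.82/0.17 = 4.8235.
Prior odds = 7.2645/4.8235 = 1.5061, so P(C) = 1.5061/(1+1.5061) ≈ 0.60.

P(C) = 0.60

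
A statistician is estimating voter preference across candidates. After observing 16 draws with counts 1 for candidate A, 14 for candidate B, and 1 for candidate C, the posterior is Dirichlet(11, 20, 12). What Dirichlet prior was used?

For a Dirichlet(α) prior with multinomial counts c, the posterior is Dirichlet(α + c) componentwise.
Subtract each count from the matching posterior parameter: 11−1=10, 20−14=6, 12−1=11.

Dirichlet(10, 6, 11)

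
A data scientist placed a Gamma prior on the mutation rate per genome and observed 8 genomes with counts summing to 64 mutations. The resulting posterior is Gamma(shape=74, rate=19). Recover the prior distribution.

Gamma(shape=10, rate=11)

Gamma–Poisson conjugacy: posterior shape = α + Σxᵢ, posterior rate = β + n.
So α = 74 − 64 = 10 and β = 19 − 8 = 11.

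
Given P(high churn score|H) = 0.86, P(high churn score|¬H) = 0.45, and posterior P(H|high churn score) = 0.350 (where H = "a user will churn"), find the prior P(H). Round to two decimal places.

In odds form, posterior odds = prior odds × likelihood ratio, so prior odds = posterior odds ÷ LR.
Posterior odds = 0.350/(1−0.350) = 0.5385. LR = 0.86/0.45 = 1.9111.
Prior odds = 0.5385/1.9111 = 0.2818, so P(H) = 0.2818/(1+0.2818) ≈ 0.22.

P(H) = 0.22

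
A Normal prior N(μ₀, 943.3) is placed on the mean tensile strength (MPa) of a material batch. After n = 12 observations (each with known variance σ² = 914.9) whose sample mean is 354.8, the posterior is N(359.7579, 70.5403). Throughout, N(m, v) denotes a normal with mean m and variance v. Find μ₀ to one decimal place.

μ₀ = 421.1

With known observation variance, the Normal–Normal posterior has precision τ_n = τ₀ + n/σ² and mean μ_n = (τ₀μ₀ + (n/σ²)x̄)/τ_n.
Here τ₀ = 1/943.3 = 0.001060 and τ_data = 12/914.9 = 0.013116, so τ_n = 0.014176.
Rearranging for μ₀: μ₀ = (μ_n·τ_n − τ_data·x̄)/τ₀ = (359.7579·0.014176 − 0.013116·354.8) / 0.001060 = 0.446371/0.001060 ≈ 421.1.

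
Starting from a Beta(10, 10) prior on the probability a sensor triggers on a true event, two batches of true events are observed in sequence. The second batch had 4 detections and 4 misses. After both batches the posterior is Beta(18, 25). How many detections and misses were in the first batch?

Sequential conjugate updates are equivalent to a single update on the pooled data, so total successes = posterior α − prior α and total failures = posterior β − prior β.
Total across both batches: 18−10=8 detections, 25−10=15 misses.
Subtract the second batch: 8−4=4 detections and 15−4=11 misses.

4 detections and 11 misses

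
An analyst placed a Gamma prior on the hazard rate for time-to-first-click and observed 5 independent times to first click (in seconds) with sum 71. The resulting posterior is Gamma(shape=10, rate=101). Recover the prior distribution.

Gamma–exponential conjugacy: posterior shape = α + n, posterior rate = β + Σtᵢ.
So α = 10 − 5 = 5 and β = 101 − 71 = 30.

Gamma(shape=5, rate=30)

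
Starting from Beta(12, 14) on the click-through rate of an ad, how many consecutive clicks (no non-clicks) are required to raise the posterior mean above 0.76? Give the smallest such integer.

k = 33

After k clicks and 0 non-clicks the posterior is Beta(12+k, 14), with mean (12+k)/(12+14+k).
Set (12+k)/(26+k) > 0.76 and solve: k > (0.76·26 − 12)/(1 − 0.76) = 32.333.
The smallest integer exceeding 32.333 is 33, and checking k=33: (45)/(59) = 0.7627 > 0.76.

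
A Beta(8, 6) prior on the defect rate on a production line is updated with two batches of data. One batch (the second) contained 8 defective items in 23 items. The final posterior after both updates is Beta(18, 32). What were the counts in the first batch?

Because Beta–binomial updating is additive in the counts, the combined data contributed (α_post−α_prior, β_post−β_prior) successes and failures.
Total across both batches: 18−8=10 defective items, 32−6=26 good items.
Subtract the second batch: 10−8=2 defective items and 26−15=11 good items.

2 defective items and 11 good items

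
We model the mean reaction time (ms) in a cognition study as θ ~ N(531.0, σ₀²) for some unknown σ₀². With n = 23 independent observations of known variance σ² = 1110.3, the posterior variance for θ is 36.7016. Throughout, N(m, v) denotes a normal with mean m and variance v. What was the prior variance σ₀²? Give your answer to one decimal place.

For the Normal–Normal model with known σ², precisions add: τ_n = τ₀ + n/σ².
So 1/σ₀² = 1/36.7016 − 23/1110.3 = 0.027247 − 0.020715 = 0.006532.
Hence σ₀² = 1/0.006532 ≈ 153.1.

σ₀² = 153.1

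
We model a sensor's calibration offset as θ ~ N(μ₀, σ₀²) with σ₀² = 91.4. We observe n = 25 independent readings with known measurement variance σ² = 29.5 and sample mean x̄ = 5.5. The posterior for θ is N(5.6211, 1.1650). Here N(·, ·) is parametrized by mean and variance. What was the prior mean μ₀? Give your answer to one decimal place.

μ₀ = 15.0

With known observation variance, the Normal–Normal posterior has precision τ_n = τ₀ + n/σ² and mean μ_n = (τ₀μ₀ + (n/σ²)x̄)/τ_n.
Here τ₀ = 1/91.4 = 0.010941 and τ_data = 25/29.5 = 0.847458, so τ_n = 0.858399.
Rearranging for μ₀: μ₀ = (μ_n·τ_n − τ_data·x̄)/τ₀ = (5.6211·0.858399 − 0.847458·5.5) / 0.010941 = 0.164128/0.010941 ≈ 15.0.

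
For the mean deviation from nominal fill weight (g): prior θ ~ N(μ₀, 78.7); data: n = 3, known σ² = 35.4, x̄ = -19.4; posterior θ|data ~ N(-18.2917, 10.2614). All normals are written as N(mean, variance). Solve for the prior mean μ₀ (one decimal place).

The posterior mean is a precision-weighted average: μ_n = (τ₀μ₀ + τ_data·x̄)/(τ₀+τ_data), with τ₀=1/σ₀² and τ_data=n/σ².
Here τ₀ = 1/78.7 = 0.012706 and τ_data = 3/35.4 = 0.084746, so τ_n = 0.097452.
Rearranging for μ₀: μ₀ = (μ_n·τ_n − τ_data·x̄)/τ₀ = (-18.2917·0.097452 − 0.084746·-19.4) / 0.012706 = -0.138490/0.012706 ≈ -10.9.

μ₀ = -10.9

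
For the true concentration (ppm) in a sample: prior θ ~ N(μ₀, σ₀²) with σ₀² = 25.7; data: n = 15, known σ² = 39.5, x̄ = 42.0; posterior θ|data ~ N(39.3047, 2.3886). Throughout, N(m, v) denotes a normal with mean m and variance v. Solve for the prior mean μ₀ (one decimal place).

With known observation variance, the Normal–Normal posterior has precision τ_n = τ₀ + n/σ² and mean μ_n = (τ₀μ₀ + (n/σ²)x̄)/τ_n.
Here τ₀ = 1/25.7 = 0.038911 and τ_data = 15/39.5 = 0.379747, so τ_n = 0.418658.
Rearranging for μ₀: μ₀ = (μ_n·τ_n − τ_data·x̄)/τ₀ = (39.3047·0.418658 − 0.379747·42.0) / 0.038911 = 0.505853/0.038911 ≈ 13.0.

μ₀ = 13.0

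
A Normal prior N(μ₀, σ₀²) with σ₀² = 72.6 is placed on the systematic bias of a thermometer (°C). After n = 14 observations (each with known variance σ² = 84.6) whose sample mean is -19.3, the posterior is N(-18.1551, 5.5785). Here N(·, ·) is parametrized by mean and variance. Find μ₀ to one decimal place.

μ₀ = -4.4

With known observation variance, the Normal–Normal posterior has precision τ_n = τ₀ + n/σ² and mean μ_n = (τ₀μ₀ + (n/σ²)x̄)/τ_n.
Here τ₀ = 1/72.6 = 0.013774 and τ_data = 14/84.6 = 0.165485, so τ_n = 0.179259.
Rearranging for μ₀: μ₀ = (μ_n·τ_n − τ_data·x̄)/τ₀ = (-18.1551·0.179259 − 0.165485·-19.3) / 0.013774 = -0.060605/0.013774 ≈ -4.4.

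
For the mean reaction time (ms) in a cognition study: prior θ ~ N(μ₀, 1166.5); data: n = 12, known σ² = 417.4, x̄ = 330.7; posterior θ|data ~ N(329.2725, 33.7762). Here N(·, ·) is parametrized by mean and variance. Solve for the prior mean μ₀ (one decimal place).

μ₀ = 281.4

The posterior mean is a precision-weighted average: μ_n = (τ₀μ₀ + τ_data·x̄)/(τ₀+τ_data), with τ₀=1/σ₀² and τ_data=n/σ².
Here τ₀ = 1/1166.5 = 0.000857 and τ_data = 12/417.4 = 0.028749, so τ_n = 0.029606.
Rearranging for μ₀: μ₀ = (μ_n·τ_n − τ_data·x̄)/τ₀ = (329.2725·0.029606 − 0.028749·330.7) / 0.000857 = 0.241147/0.000857 ≈ 281.4.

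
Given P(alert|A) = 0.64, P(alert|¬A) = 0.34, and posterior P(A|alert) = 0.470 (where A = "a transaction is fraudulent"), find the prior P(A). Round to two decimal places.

Bayes' rule in odds form gives O(A|E) = O(A)·[P(E|A)/P(E|¬A)], hence O(A) = O(A|E)/LR.
Posterior odds = 0.470/(1−0.470) = 0.8868. LR = 0.64/0.34 = 1.8824.
Prior odds = 0.8868/1.8824 = 0.4711, so P(A) = 0.4711/(1+0.4711) ≈ 0.32.

P(A) = 0.32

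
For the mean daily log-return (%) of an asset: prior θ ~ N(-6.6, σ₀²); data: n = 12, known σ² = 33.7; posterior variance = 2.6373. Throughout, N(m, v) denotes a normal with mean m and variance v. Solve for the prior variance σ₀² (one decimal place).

σ₀² = 43.3

For the Normal–Normal model with known σ², precisions add: τ_n = τ₀ + n/σ².
So 1/σ₀² = 1/2.6373 − 12/33.7 = 0.379176 − 0.356083 = 0.023093.
Hence σ₀² = 1/0.023093 ≈ 43.3.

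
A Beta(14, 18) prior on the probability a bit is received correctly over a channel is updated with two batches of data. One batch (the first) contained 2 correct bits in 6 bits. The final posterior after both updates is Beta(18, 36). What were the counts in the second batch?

Because Beta–binomial updating is additive in the counts, the combined data contributed (α_post−α_prior, β_post−β_prior) successes and failures.
Total across both batches: 18−14=4 correct bits, 36−18=18 errors.
Subtract the first batch: 4−2=2 correct bits and 18−4=14 errors.

2 correct bits and 14 errors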